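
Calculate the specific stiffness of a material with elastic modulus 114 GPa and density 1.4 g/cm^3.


Specific stiffness = E/rho = 114/1.4 = 81.4 GPa/(g/cm^3)

81.4 GPa/(g/cm^3)


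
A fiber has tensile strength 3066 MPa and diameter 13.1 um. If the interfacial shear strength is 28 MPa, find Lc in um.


Lc = sigma_f * d / (2 * tau_i) = 3066 * 13.1 / (2 * 28) = 717.2 um

717.2 um


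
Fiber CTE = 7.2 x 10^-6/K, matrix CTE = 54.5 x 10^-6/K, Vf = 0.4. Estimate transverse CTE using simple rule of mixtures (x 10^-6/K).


alpha_2 = alpha_f*Vf + alpha_m*(1-Vf) = 7.2*0.4 + 54.5*0.6 = 35.6 x 10^-6/K

35.6 x 10^-6/K


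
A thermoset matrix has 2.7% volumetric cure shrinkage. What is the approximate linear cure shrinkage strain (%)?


Linear shrinkage ≈ vol_shrink/3 = 2.7/3 = 0.9%

0.9%


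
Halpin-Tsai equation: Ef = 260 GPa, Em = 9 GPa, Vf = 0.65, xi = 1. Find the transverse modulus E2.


eta = (Ef/Em - 1)/(Ef/Em + xi) = (28.8889 - 1)/(28.8889 + 1) = 0.9331
E2 = Em*(1+xi*eta*Vf)/(1-eta*Vf) = 36.74 GPa

36.74 GPa


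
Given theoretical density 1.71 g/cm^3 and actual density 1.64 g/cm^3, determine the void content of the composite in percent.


Void% = (rho_theo - rho_actual)/rho_theo * 100 = (1.71 - 1.64)/1.71 * 100 = 4.09%

4.09%


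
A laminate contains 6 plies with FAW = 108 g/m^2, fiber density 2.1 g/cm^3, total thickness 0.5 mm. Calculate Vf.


Vf = n * FAW / (rho_f * h * 1000) = 6 * 108 / (2.1 * 0.5 * 1000) = 0.6171

0.6171


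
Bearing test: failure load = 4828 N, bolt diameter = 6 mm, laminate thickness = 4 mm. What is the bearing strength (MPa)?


sigma_br = F/(d*h) = 4828/(6*4) = 201.2 MPa

201.2 MPa


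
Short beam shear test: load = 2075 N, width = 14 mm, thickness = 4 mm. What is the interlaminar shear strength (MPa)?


ILSS = 3F/(4bh) = 3*2075/(4*14*4) = 27.79 MPa

27.79 MPa


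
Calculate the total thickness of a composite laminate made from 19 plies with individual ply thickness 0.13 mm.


h = n * t_ply = 19 * 0.13 = 2.47 mm

2.47 mm


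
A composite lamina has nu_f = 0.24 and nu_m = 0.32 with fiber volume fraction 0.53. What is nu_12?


nu_12 = nu_f*Vf + nu_m*(1-Vf) = 0.24*0.53 + 0.32*0.47 = 0.2776

0.2776


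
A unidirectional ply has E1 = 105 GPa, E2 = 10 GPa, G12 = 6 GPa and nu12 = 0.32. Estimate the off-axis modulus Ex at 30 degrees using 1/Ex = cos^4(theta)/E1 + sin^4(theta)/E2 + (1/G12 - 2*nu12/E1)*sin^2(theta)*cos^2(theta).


cos^4(30) = 0.5625, sin^4(30) = 0.0625, sin^2(30)*cos^2(30) = 0.1875
1/G12 - 2*nu12/E1 = 1/6 - 2*0.32/105 = 0.160571 GPa^-1
1/Ex = 0.5625/105 + 0.0625/10 + 0.160571*0.1875 = 0.0417143 GPa^-1
Ex = 23.97 GPa

23.97 GPa


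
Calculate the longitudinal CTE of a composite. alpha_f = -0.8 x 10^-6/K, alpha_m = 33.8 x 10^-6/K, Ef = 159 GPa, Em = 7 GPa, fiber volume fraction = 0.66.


E1 = Ef*Vf + Em*(1-Vf) = 107.32
alpha_1 = (alpha_f*Ef*Vf + alpha_m*Em*(1-Vf))/E1 = -0.03 x 10^-6/K

-0.03 x 10^-6/K


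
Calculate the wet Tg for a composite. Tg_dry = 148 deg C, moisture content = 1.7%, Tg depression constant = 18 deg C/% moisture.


Tg_wet = Tg_dry - k*moisture = 148 - 18*1.7 = 117.4 deg C

117.4 deg C


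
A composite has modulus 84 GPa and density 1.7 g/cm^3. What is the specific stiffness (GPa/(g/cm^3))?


Specific stiffness = E/rho = 84/1.7 = 49.4 GPa/(g/cm^3)

49.4 GPa/(g/cm^3)


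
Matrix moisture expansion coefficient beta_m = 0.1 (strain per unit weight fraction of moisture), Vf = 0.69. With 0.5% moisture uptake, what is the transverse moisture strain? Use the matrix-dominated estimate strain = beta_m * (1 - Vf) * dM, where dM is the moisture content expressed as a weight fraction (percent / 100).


dM = 0.5/100 = 0.005
strain = beta_m * (1-Vf) * dM = 0.1 * 0.31 * 0.005 = 0.000155

0.000155


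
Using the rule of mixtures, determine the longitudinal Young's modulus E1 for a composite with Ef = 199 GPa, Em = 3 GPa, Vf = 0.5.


E1 = Ef*Vf + Em*(1-Vf) = 199*0.5 + 3*0.5 = 101.0 GPa

101.0 GPa


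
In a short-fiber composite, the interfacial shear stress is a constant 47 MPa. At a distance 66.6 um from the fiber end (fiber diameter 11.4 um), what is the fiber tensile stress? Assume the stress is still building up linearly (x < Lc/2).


Force balance: sigma_f * (pi*d^2/4) = tau * (pi*d) * x  ->  sigma_f = 4 * tau * x / d
sigma_f = 4 * 47 * 66.6 / 11.4 = 1098.3 MPa

1098.3 MPa


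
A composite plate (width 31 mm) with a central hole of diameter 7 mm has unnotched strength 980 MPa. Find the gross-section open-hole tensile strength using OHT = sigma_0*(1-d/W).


OHT = sigma_0*(1-d/W) = 980*(1-7/31) = 758.7 MPa

758.7 MPa


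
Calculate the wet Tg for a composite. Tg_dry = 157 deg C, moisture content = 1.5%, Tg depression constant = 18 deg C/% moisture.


Tg_wet = Tg_dry - k*moisture = 157 - 18*1.5 = 130.0 deg C

130.0 deg C


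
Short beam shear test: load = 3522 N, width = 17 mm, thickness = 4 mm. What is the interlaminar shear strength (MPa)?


ILSS = 3F/(4bh) = 3*3522/(4*17*4) = 38.85 MPa

38.85 MPa


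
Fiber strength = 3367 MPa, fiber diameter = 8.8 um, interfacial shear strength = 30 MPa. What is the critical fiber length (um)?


Lc = sigma_f * d / (2 * tau_i) = 3367 * 8.8 / (2 * 30) = 493.8 um

493.8 um


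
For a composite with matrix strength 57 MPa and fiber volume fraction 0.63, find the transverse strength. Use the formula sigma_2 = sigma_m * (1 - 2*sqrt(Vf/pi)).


factor = 1 - 2*sqrt(0.63/pi) = 0.1044
sigma_2 = 57 * 0.1044 = 5.95 MPa

5.95 MPa


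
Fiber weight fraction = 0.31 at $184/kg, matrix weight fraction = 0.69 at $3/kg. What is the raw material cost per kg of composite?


Cost = cost_f*Wf + cost_m*Wm = 184*0.31 + 3*0.69 = $59.11/kg

$59.11/kg


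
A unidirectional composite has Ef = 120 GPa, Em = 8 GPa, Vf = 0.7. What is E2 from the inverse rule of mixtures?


1/E2 = Vf/Ef + (1-Vf)/Em = 0.7/120 + 0.3/8
E2 = 23.08 GPa

23.08 GPa


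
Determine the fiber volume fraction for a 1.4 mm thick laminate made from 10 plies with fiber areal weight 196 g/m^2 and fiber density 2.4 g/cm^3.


Vf = n * FAW / (rho_f * h * 1000) = 10 * 196 / (2.4 * 1.4 * 1000) = 0.5833

0.5833


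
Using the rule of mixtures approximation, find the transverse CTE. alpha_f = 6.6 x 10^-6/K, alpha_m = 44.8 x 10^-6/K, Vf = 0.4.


alpha_2 = alpha_f*Vf + alpha_m*(1-Vf) = 6.6*0.4 + 44.8*0.6 = 29.5 x 10^-6/K

29.5 x 10^-6/K


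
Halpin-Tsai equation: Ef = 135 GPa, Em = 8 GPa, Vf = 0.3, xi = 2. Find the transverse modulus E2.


eta = (Ef/Em - 1)/(Ef/Em + xi) = (16.875 - 1)/(16.875 + 2) = 0.8411
E2 = Em*(1+xi*eta*Vf)/(1-eta*Vf) = 16.1 GPa

16.1 GPa


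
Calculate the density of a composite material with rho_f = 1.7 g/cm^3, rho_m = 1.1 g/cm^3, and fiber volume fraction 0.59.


rho_c = rho_f*Vf + rho_m*(1-Vf) = 1.7*0.59 + 1.1*0.41 = 1.454 g/cm^3

1.454 g/cm^3


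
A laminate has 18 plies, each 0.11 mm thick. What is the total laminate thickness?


h = n * t_ply = 18 * 0.11 = 1.98 mm

1.98 mm


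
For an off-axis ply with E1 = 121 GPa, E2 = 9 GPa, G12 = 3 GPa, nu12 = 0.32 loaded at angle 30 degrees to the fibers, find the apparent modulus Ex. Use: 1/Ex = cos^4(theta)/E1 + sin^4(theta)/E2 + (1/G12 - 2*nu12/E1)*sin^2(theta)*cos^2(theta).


cos^4(30) = 0.5625, sin^4(30) = 0.0625, sin^2(30)*cos^2(30) = 0.1875
1/G12 - 2*nu12/E1 = 1/3 - 2*0.32/121 = 0.328044 GPa^-1
1/Ex = 0.5625/121 + 0.0625/9 + 0.328044*0.1875 = 0.0731015 GPa^-1
Ex = 13.68 GPa

13.68 GPa


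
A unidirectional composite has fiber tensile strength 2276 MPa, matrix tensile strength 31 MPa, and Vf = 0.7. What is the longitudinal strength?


sigma_1 = sigma_f*Vf + sigma_m*(1-Vf) = 2276*0.7 + 31*0.3 = 1602.5 MPa

1602.5 MPa


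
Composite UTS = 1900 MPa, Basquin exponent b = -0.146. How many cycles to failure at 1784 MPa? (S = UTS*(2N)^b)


N = 0.5 * (S/UTS)^(1/b) = 0.5 * (1784/1900)^(1/-0.146) = 0.7698 cycles

0.7698 cycles


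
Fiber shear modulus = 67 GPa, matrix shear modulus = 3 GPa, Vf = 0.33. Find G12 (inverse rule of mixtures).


1/G12 = Vf/Gf + (1-Vf)/Gm = 0.33/67 + 0.67/3
G12 = 4.38 GPa

4.38 GPa


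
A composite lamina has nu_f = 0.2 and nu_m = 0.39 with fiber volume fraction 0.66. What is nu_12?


nu_12 = nu_f*Vf + nu_m*(1-Vf) = 0.2*0.66 + 0.39*0.34 = 0.2646

0.2646


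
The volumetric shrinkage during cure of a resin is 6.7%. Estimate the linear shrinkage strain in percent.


Linear shrinkage ≈ vol_shrink/3 = 6.7/3 = 2.233%

2.233%


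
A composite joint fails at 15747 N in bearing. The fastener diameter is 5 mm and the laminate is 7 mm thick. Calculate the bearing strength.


sigma_br = F/(d*h) = 15747/(5*7) = 449.9 MPa

449.9 MPa


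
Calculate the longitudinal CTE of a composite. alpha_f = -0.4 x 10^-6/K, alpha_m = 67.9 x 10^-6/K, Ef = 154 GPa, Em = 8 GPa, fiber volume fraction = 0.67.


E1 = Ef*Vf + Em*(1-Vf) = 105.82
alpha_1 = (alpha_f*Ef*Vf + alpha_m*Em*(1-Vf))/E1 = 1.3 x 10^-6/K

1.3 x 10^-6/K


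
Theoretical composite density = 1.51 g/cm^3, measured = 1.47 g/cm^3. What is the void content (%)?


Void% = (rho_theo - rho_actual)/rho_theo * 100 = (1.51 - 1.47)/1.51 * 100 = 2.65%

2.65%


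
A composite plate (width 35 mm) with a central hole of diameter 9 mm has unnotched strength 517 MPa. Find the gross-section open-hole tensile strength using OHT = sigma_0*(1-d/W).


OHT = sigma_0*(1-d/W) = 517*(1-9/35) = 384.1 MPa

384.1 MPa


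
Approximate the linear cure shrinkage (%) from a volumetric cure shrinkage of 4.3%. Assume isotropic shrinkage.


Linear shrinkage ≈ vol_shrink/3 = 4.3/3 = 1.433%

1.433%


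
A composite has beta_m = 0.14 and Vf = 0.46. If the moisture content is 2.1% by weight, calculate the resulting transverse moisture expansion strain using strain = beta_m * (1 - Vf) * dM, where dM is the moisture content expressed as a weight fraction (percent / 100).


dM = 2.1/100 = 0.021
strain = beta_m * (1-Vf) * dM = 0.14 * 0.54 * 0.021 = 0.0015876

0.0015876


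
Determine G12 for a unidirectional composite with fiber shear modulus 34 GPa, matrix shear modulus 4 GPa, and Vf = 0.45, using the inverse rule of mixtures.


1/G12 = Vf/Gf + (1-Vf)/Gm = 0.45/34 + 0.55/4
G12 = 6.63 GPa

6.63 GPa


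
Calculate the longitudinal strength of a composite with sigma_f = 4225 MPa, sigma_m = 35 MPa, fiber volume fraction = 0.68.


sigma_1 = sigma_f*Vf + sigma_m*(1-Vf) = 4225*0.68 + 35*0.32 = 2884.2 MPa

2884.2 MPa


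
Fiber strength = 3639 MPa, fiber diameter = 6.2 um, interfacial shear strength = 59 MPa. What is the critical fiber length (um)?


Lc = sigma_f * d / (2 * tau_i) = 3639 * 6.2 / (2 * 59) = 191.2 um

191.2 um


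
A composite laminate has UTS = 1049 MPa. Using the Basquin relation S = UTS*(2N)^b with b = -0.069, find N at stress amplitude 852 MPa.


N = 0.5 * (S/UTS)^(1/b) = 0.5 * (852/1049)^(1/-0.069) = 10.1903 cycles

10.1903 cycles


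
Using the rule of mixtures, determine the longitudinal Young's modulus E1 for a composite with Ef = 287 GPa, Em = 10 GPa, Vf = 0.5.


E1 = Ef*Vf + Em*(1-Vf) = 287*0.5 + 10*0.5 = 148.5 GPa

148.5 GPa


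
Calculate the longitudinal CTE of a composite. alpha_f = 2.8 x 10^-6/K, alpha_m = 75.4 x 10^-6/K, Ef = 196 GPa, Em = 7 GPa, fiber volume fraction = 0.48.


E1 = Ef*Vf + Em*(1-Vf) = 97.72
alpha_1 = (alpha_f*Ef*Vf + alpha_m*Em*(1-Vf))/E1 = 5.5 x 10^-6/K

5.5 x 10^-6/K


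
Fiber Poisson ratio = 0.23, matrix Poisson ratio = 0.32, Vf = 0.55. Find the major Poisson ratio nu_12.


nu_12 = nu_f*Vf + nu_m*(1-Vf) = 0.23*0.55 + 0.32*0.45 = 0.2705

0.2705


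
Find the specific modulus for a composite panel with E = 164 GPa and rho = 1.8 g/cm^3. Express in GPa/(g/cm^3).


Specific stiffness = E/rho = 164/1.8 = 91.1 GPa/(g/cm^3)

91.1 GPa/(g/cm^3)


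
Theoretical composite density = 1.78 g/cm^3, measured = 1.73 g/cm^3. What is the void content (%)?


Void% = (rho_theo - rho_actual)/rho_theo * 100 = (1.78 - 1.73)/1.78 * 100 = 2.81%

2.81%


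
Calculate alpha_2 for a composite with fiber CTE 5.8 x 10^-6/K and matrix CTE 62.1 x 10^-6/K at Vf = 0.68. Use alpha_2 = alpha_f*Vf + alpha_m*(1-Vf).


alpha_2 = alpha_f*Vf + alpha_m*(1-Vf) = 5.8*0.68 + 62.1*0.32 = 23.8 x 10^-6/K

23.8 x 10^-6/K


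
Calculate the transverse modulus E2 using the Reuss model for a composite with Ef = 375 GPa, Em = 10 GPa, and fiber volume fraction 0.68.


1/E2 = Vf/Ef + (1-Vf)/Em = 0.68/375 + 0.32/10
E2 = 29.57 GPa

29.57 GPa


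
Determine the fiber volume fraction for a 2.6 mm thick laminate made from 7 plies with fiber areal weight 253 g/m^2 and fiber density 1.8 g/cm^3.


Vf = n * FAW / (rho_f * h * 1000) = 7 * 253 / (1.8 * 2.6 * 1000) = 0.3784

0.3784


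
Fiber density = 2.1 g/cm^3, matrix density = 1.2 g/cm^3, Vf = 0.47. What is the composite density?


rho_c = rho_f*Vf + rho_m*(1-Vf) = 2.1*0.47 + 1.2*0.53 = 1.623 g/cm^3

1.623 g/cm^3


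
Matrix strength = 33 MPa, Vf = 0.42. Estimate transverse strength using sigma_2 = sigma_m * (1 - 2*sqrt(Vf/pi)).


factor = 1 - 2*sqrt(0.42/pi) = 0.2687
sigma_2 = 33 * 0.2687 = 8.87 MPa

8.87 MPa


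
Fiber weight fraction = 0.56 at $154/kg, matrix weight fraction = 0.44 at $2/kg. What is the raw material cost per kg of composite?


Cost = cost_f*Wf + cost_m*Wm = 154*0.56 + 2*0.44 = $87.12/kg

$87.12/kg


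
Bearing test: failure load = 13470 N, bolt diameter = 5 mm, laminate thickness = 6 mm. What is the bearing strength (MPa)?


sigma_br = F/(d*h) = 13470/(5*6) = 449.0 MPa

449.0 MPa


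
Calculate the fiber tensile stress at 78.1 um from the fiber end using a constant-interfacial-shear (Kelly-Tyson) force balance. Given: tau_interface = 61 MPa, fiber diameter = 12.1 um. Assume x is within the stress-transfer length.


Force balance: sigma_f * (pi*d^2/4) = tau * (pi*d) * x  ->  sigma_f = 4 * tau * x / d
sigma_f = 4 * 61 * 78.1 / 12.1 = 1574.9 MPa

1574.9 MPa


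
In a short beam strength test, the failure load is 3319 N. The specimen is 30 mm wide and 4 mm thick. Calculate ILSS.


ILSS = 3F/(4bh) = 3*3319/(4*30*4) = 20.74 MPa

20.74 MPa


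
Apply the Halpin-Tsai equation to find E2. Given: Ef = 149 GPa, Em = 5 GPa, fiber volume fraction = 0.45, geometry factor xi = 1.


eta = (Ef/Em - 1)/(Ef/Em + xi) = (29.8 - 1)/(29.8 + 1) = 0.9351
E2 = Em*(1+xi*eta*Vf)/(1-eta*Vf) = 12.26 GPa

12.26 GPa


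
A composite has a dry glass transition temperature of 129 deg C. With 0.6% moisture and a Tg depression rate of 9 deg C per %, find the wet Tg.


Tg_wet = Tg_dry - k*moisture = 129 - 9*0.6 = 123.6 deg C

123.6 deg C


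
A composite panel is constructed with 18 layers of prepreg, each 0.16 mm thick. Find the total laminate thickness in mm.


h = n * t_ply = 18 * 0.16 = 2.88 mm

2.88 mm


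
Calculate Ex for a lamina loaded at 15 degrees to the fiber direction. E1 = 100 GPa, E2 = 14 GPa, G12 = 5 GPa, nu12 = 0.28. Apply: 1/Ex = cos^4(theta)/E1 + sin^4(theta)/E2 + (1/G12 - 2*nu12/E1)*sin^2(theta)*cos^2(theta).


cos^4(15) = 0.870513, sin^4(15) = 0.004487, sin^2(15)*cos^2(15) = 0.0625
1/G12 - 2*nu12/E1 = 1/5 - 2*0.28/100 = 0.1944 GPa^-1
1/Ex = 0.870513/100 + 0.004487/14 + 0.1944*0.0625 = 0.0211756 GPa^-1
Ex = 47.22 GPa

47.22 GPa


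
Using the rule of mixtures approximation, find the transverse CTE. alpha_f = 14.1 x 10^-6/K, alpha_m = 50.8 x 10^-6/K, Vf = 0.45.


alpha_2 = alpha_f*Vf + alpha_m*(1-Vf) = 14.1*0.45 + 50.8*0.55 = 34.3 x 10^-6/K

34.3 x 10^-6/K


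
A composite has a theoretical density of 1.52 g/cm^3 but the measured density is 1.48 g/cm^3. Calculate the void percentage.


Void% = (rho_theo - rho_actual)/rho_theo * 100 = (1.52 - 1.48)/1.52 * 100 = 2.63%

2.63%


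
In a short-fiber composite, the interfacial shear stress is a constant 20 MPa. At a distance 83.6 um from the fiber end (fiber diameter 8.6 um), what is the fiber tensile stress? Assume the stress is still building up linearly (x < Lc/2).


Force balance: sigma_f * (pi*d^2/4) = tau * (pi*d) * x  ->  sigma_f = 4 * tau * x / d
sigma_f = 4 * 20 * 83.6 / 8.6 = 777.7 MPa

777.7 MPa


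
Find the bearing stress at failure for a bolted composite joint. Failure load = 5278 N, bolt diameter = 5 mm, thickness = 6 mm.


sigma_br = F/(d*h) = 5278/(5*6) = 175.9 MPa

175.9 MPa


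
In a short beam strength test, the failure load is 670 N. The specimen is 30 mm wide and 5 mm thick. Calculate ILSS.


ILSS = 3F/(4bh) = 3*670/(4*30*5) = 3.35 MPa

3.35 MPa


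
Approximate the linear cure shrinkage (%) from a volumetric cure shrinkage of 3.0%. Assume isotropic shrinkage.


Linear shrinkage ≈ vol_shrink/3 = 3.0/3 = 1.0%

1.0%


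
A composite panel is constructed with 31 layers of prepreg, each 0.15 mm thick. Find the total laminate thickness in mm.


h = n * t_ply = 31 * 0.15 = 4.65 mm

4.65 mm


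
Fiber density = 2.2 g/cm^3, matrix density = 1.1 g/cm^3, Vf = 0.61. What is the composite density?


rho_c = rho_f*Vf + rho_m*(1-Vf) = 2.2*0.61 + 1.1*0.39 = 1.771 g/cm^3

1.771 g/cm^3


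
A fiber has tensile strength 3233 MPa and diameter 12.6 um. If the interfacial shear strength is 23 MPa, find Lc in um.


Lc = sigma_f * d / (2 * tau_i) = 3233 * 12.6 / (2 * 23) = 885.6 um

885.6 um


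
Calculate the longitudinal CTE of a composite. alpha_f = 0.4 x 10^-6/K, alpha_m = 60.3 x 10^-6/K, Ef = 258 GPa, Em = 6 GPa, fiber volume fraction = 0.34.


E1 = Ef*Vf + Em*(1-Vf) = 91.68
alpha_1 = (alpha_f*Ef*Vf + alpha_m*Em*(1-Vf))/E1 = 2.99 x 10^-6/K

2.99 x 10^-6/K


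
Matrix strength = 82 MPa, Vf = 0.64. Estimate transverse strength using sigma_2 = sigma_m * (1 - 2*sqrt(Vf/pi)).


factor = 1 - 2*sqrt(0.64/pi) = 0.0973
sigma_2 = 82 * 0.0973 = 7.98 MPa

7.98 MPa


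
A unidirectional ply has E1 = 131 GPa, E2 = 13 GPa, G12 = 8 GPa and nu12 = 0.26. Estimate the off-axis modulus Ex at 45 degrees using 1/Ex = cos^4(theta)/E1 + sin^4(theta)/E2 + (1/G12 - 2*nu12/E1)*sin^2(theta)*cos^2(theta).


cos^4(45) = 0.25, sin^4(45) = 0.25, sin^2(45)*cos^2(45) = 0.25
1/G12 - 2*nu12/E1 = 1/8 - 2*0.26/131 = 0.121031 GPa^-1
1/Ex = 0.25/131 + 0.25/13 + 0.121031*0.25 = 0.0513968 GPa^-1
Ex = 19.46 GPa

19.46 GPa


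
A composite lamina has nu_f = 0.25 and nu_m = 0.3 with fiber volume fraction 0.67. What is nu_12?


nu_12 = nu_f*Vf + nu_m*(1-Vf) = 0.25*0.67 + 0.3*0.33 = 0.2665

0.2665


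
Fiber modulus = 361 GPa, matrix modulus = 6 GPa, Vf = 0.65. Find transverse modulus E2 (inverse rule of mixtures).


1/E2 = Vf/Ef + (1-Vf)/Em = 0.65/361 + 0.35/6
E2 = 16.63 GPa

16.63 GPa


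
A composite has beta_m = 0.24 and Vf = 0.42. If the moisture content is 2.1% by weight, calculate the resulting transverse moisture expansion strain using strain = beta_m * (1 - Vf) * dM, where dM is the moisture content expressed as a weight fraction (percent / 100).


dM = 2.1/100 = 0.021
strain = beta_m * (1-Vf) * dM = 0.24 * 0.58 * 0.021 = 0.0029232

0.0029232


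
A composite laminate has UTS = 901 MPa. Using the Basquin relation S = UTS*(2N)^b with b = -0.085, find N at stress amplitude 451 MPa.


N = 0.5 * (S/UTS)^(1/b) = 0.5 * (451/901)^(1/-0.085) = 1717.2430 cycles

1717.2430 cycles


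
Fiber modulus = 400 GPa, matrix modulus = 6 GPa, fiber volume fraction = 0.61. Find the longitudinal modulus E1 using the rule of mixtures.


E1 = Ef*Vf + Em*(1-Vf) = 400*0.61 + 6*0.39 = 246.34 GPa

246.34 GPa


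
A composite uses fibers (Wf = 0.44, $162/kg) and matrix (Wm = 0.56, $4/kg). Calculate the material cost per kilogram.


Cost = cost_f*Wf + cost_m*Wm = 162*0.44 + 4*0.56 = $73.52/kg

$73.52/kg


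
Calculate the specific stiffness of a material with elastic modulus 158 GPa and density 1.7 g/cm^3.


Specific stiffness = E/rho = 158/1.7 = 92.9 GPa/(g/cm^3)

92.9 GPa/(g/cm^3)


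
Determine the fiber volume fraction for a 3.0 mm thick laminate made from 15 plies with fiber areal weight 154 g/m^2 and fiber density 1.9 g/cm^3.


Vf = n * FAW / (rho_f * h * 1000) = 15 * 154 / (1.9 * 3.0 * 1000) = 0.4053

0.4053


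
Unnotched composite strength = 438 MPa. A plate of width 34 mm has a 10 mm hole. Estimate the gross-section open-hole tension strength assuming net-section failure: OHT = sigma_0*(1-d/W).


OHT = sigma_0*(1-d/W) = 438*(1-10/34) = 309.2 MPa

309.2 MPa


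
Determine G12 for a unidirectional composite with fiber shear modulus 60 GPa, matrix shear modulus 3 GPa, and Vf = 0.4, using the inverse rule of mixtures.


1/G12 = Vf/Gf + (1-Vf)/Gm = 0.4/60 + 0.6/3
G12 = 4.84 GPa

4.84 GPa


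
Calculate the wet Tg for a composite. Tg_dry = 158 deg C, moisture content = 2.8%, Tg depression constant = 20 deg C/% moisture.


Tg_wet = Tg_dry - k*moisture = 158 - 20*2.8 = 102.0 deg C

102.0 deg C


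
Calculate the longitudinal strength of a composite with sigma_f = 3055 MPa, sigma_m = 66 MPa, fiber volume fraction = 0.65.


sigma_1 = sigma_f*Vf + sigma_m*(1-Vf) = 3055*0.65 + 66*0.35 = 2008.9 MPa

2008.9 MPa


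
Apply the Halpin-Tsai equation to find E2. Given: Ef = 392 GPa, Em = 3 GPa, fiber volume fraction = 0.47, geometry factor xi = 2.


eta = (Ef/Em - 1)/(Ef/Em + xi) = (130.6667 - 1)/(130.6667 + 2) = 0.9774
E2 = Em*(1+xi*eta*Vf)/(1-eta*Vf) = 10.65 GPa

10.65 GPa


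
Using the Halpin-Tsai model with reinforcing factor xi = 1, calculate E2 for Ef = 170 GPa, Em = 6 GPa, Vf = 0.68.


eta = (Ef/Em - 1)/(Ef/Em + xi) = (28.3333 - 1)/(28.3333 + 1) = 0.9318
E2 = Em*(1+xi*eta*Vf)/(1-eta*Vf) = 26.75 GPa

26.75 GPa


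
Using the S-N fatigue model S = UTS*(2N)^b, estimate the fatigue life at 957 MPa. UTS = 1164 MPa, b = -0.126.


N = 0.5 * (S/UTS)^(1/b) = 0.5 * (957/1164)^(1/-0.126) = 2.3654 cycles

2.3654 cycles


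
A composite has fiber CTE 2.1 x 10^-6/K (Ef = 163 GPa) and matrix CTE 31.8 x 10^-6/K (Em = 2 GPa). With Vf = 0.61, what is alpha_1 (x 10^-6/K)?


E1 = Ef*Vf + Em*(1-Vf) = 100.21
alpha_1 = (alpha_f*Ef*Vf + alpha_m*Em*(1-Vf))/E1 = 2.33 x 10^-6/K

2.33 x 10^-6/K


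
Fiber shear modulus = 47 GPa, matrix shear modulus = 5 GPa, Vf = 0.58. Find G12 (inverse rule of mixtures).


1/G12 = Vf/Gf + (1-Vf)/Gm = 0.58/47 + 0.42/5
G12 = 10.38 GPa

10.38 GPa


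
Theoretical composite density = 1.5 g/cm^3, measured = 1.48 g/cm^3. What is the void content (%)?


Void% = (rho_theo - rho_actual)/rho_theo * 100 = (1.5 - 1.48)/1.5 * 100 = 1.33%

1.33%


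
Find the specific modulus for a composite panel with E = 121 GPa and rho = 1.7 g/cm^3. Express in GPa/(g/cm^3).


Specific stiffness = E/rho = 121/1.7 = 71.2 GPa/(g/cm^3)

71.2 GPa/(g/cm^3)


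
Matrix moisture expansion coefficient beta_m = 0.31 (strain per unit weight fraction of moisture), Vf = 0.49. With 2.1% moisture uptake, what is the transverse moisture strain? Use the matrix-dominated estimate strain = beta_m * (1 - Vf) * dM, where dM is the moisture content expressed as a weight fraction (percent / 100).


dM = 2.1/100 = 0.021
strain = beta_m * (1-Vf) * dM = 0.31 * 0.51 * 0.021 = 0.0033201

0.0033201


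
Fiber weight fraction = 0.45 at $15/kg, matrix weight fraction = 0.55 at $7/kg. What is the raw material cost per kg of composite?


Cost = cost_f*Wf + cost_m*Wm = 15*0.45 + 7*0.55 = $10.6/kg

$10.6/kg


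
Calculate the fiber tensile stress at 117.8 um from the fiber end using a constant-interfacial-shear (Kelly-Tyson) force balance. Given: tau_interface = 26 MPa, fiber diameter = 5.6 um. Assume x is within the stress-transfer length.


Force balance: sigma_f * (pi*d^2/4) = tau * (pi*d) * x  ->  sigma_f = 4 * tau * x / d
sigma_f = 4 * 26 * 117.8 / 5.6 = 2187.7 MPa

2187.7 MPa


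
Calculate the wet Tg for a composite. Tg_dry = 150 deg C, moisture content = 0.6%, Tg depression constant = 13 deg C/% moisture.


Tg_wet = Tg_dry - k*moisture = 150 - 13*0.6 = 142.2 deg C

142.2 deg C


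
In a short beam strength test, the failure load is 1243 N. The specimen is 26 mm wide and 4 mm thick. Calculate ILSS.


ILSS = 3F/(4bh) = 3*1243/(4*26*4) = 8.96 MPa

8.96 MPa


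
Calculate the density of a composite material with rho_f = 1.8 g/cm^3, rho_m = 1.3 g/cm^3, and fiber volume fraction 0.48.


rho_c = rho_f*Vf + rho_m*(1-Vf) = 1.8*0.48 + 1.3*0.52 = 1.54 g/cm^3

1.54 g/cm^3


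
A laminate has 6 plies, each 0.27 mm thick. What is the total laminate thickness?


h = n * t_ply = 6 * 0.27 = 1.62 mm

1.62 mm


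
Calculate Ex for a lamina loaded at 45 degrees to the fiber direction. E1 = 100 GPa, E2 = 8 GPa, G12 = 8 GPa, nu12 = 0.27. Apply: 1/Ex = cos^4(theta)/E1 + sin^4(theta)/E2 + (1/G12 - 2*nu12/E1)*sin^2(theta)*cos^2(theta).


cos^4(45) = 0.25, sin^4(45) = 0.25, sin^2(45)*cos^2(45) = 0.25
1/G12 - 2*nu12/E1 = 1/8 - 2*0.27/100 = 0.1196 GPa^-1
1/Ex = 0.25/100 + 0.25/8 + 0.1196*0.25 = 0.06365 GPa^-1
Ex = 15.71 GPa

15.71 GPa


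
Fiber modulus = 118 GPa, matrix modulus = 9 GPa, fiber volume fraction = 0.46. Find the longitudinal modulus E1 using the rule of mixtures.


E1 = Ef*Vf + Em*(1-Vf) = 118*0.46 + 9*0.54 = 59.14 GPa

59.14 GPa


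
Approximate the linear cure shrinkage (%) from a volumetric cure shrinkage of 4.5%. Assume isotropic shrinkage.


Linear shrinkage ≈ vol_shrink/3 = 4.5/3 = 1.5%

1.5%


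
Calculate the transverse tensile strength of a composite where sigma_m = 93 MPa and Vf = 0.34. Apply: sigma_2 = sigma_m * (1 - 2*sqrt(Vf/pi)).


factor = 1 - 2*sqrt(0.34/pi) = 0.342
sigma_2 = 93 * 0.342 = 31.81 MPa

31.81 MPa


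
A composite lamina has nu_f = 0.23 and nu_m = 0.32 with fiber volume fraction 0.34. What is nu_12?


nu_12 = nu_f*Vf + nu_m*(1-Vf) = 0.23*0.34 + 0.32*0.66 = 0.2894

0.2894


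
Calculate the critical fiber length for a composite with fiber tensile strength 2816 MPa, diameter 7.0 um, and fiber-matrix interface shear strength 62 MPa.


Lc = sigma_f * d / (2 * tau_i) = 2816 * 7.0 / (2 * 62) = 159.0 um

159.0 um


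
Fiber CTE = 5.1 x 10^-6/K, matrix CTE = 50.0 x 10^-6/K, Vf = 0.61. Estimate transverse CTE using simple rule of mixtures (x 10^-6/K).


alpha_2 = alpha_f*Vf + alpha_m*(1-Vf) = 5.1*0.61 + 50.0*0.39 = 22.6 x 10^-6/K

22.6 x 10^-6/K


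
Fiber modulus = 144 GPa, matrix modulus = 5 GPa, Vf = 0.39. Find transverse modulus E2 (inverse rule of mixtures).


1/E2 = Vf/Ef + (1-Vf)/Em = 0.39/144 + 0.61/5
E2 = 8.02 GPa

8.02 GPa


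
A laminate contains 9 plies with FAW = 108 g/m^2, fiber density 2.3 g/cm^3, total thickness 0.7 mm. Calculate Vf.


Vf = n * FAW / (rho_f * h * 1000) = 9 * 108 / (2.3 * 0.7 * 1000) = 0.6037

0.6037


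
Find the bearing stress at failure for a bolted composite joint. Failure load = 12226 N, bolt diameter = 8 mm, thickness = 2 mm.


sigma_br = F/(d*h) = 12226/(8*2) = 764.1 MPa

764.1 MPa


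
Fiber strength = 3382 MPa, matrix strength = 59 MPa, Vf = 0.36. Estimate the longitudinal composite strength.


sigma_1 = sigma_f*Vf + sigma_m*(1-Vf) = 3382*0.36 + 59*0.64 = 1255.3 MPa

1255.3 MPa


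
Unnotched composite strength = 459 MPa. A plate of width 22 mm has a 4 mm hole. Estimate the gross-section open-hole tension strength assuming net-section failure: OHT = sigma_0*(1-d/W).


OHT = sigma_0*(1-d/W) = 459*(1-4/22) = 375.5 MPa

375.5 MPa


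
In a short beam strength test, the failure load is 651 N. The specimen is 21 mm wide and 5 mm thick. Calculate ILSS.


ILSS = 3F/(4bh) = 3*651/(4*21*5) = 4.65 MPa

4.65 MPa


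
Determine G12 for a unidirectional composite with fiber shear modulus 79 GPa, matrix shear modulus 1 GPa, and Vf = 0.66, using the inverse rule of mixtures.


1/G12 = Vf/Gf + (1-Vf)/Gm = 0.66/79 + 0.34/1
G12 = 2.87 GPa

2.87 GPa


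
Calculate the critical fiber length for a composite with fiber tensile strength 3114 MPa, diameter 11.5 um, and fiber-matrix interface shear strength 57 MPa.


Lc = sigma_f * d / (2 * tau_i) = 3114 * 11.5 / (2 * 57) = 314.1 um

314.1 um


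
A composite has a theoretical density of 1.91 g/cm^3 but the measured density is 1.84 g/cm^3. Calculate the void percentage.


Void% = (rho_theo - rho_actual)/rho_theo * 100 = (1.91 - 1.84)/1.91 * 100 = 3.66%

3.66%


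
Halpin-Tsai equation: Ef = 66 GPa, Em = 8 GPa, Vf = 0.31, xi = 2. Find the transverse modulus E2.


eta = (Ef/Em - 1)/(Ef/Em + xi) = (8.25 - 1)/(8.25 + 2) = 0.7073
E2 = Em*(1+xi*eta*Vf)/(1-eta*Vf) = 14.74 GPa

14.74 GPa


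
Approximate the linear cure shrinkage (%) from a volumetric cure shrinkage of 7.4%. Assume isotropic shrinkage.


Linear shrinkage ≈ vol_shrink/3 = 7.4/3 = 2.467%

2.467%


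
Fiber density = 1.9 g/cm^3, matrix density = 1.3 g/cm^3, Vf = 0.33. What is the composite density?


rho_c = rho_f*Vf + rho_m*(1-Vf) = 1.9*0.33 + 1.3*0.67 = 1.498 g/cm^3

1.498 g/cm^3


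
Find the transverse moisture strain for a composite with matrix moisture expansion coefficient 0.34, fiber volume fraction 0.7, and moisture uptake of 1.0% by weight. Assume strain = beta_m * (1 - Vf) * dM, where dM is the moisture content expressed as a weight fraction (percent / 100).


dM = 1.0/100 = 0.01
strain = beta_m * (1-Vf) * dM = 0.34 * 0.3 * 0.01 = 0.00102

0.00102


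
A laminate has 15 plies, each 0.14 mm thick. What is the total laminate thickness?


h = n * t_ply = 15 * 0.14 = 2.1 mm

2.1 mm


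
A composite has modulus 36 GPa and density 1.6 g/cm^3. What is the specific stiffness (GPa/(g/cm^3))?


Specific stiffness = E/rho = 36/1.6 = 22.5 GPa/(g/cm^3)

22.5 GPa/(g/cm^3)


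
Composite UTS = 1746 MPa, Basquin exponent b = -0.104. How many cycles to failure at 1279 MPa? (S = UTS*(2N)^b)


N = 0.5 * (S/UTS)^(1/b) = 0.5 * (1279/1746)^(1/-0.104) = 9.9705 cycles

9.9705 cycles


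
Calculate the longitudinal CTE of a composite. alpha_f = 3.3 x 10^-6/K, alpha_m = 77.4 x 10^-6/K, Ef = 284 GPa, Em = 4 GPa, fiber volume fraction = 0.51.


E1 = Ef*Vf + Em*(1-Vf) = 146.8
alpha_1 = (alpha_f*Ef*Vf + alpha_m*Em*(1-Vf))/E1 = 4.29 x 10^-6/K

4.29 x 10^-6/K


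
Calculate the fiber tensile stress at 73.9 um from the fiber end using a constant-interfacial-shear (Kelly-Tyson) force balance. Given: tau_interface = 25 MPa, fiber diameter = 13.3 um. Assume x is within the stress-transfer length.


Force balance: sigma_f * (pi*d^2/4) = tau * (pi*d) * x  ->  sigma_f = 4 * tau * x / d
sigma_f = 4 * 25 * 73.9 / 13.3 = 555.6 MPa

555.6 MPa


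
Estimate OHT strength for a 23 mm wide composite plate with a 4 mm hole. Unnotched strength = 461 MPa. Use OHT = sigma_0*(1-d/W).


OHT = sigma_0*(1-d/W) = 461*(1-4/23) = 380.8 MPa

380.8 MPa


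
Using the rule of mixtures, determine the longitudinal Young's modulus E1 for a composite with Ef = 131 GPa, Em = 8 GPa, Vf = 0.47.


E1 = Ef*Vf + Em*(1-Vf) = 131*0.47 + 8*0.53 = 65.81 GPa

65.81 GPa


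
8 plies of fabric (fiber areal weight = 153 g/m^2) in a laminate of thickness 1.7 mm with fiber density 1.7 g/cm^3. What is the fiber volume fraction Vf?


Vf = n * FAW / (rho_f * h * 1000) = 8 * 153 / (1.7 * 1.7 * 1000) = 0.4235

0.4235


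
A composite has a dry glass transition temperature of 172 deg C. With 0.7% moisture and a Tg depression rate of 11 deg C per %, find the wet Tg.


Tg_wet = Tg_dry - k*moisture = 172 - 11*0.7 = 164.3 deg C

164.3 deg C


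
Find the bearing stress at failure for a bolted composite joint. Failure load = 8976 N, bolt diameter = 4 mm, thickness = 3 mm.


sigma_br = F/(d*h) = 8976/(4*3) = 748.0 MPa

748.0 MPa


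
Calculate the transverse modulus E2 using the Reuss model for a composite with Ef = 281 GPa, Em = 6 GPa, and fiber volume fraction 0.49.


1/E2 = Vf/Ef + (1-Vf)/Em = 0.49/281 + 0.51/6
E2 = 11.53 GPa

11.53 GPa


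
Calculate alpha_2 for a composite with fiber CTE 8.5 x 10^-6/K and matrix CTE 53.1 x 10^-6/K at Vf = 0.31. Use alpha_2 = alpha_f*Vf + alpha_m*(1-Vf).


alpha_2 = alpha_f*Vf + alpha_m*(1-Vf) = 8.5*0.31 + 53.1*0.69 = 39.3 x 10^-6/K

39.3 x 10^-6/K


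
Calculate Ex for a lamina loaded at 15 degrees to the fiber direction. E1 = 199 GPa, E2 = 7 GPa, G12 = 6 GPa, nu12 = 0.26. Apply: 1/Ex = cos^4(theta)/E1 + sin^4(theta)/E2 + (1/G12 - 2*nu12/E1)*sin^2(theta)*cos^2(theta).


cos^4(15) = 0.870513, sin^4(15) = 0.004487, sin^2(15)*cos^2(15) = 0.0625
1/G12 - 2*nu12/E1 = 1/6 - 2*0.26/199 = 0.164054 GPa^-1
1/Ex = 0.870513/199 + 0.004487/7 + 0.164054*0.0625 = 0.0152688 GPa^-1
Ex = 65.49 GPa

65.49 GPa


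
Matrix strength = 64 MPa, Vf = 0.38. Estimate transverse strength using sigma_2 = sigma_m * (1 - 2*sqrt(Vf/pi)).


factor = 1 - 2*sqrt(0.38/pi) = 0.3044
sigma_2 = 64 * 0.3044 = 19.48 MPa

19.48 MPa


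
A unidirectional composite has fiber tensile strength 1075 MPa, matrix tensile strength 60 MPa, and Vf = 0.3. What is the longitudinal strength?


sigma_1 = sigma_f*Vf + sigma_m*(1-Vf) = 1075*0.3 + 60*0.7 = 364.5 MPa

364.5 MPa


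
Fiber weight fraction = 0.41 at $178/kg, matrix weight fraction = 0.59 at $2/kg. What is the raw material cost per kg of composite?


Cost = cost_f*Wf + cost_m*Wm = 178*0.41 + 2*0.59 = $74.16/kg

$74.16/kg


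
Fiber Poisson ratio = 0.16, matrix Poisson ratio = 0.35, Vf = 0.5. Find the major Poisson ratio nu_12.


nu_12 = nu_f*Vf + nu_m*(1-Vf) = 0.16*0.5 + 0.35*0.5 = 0.255

0.255


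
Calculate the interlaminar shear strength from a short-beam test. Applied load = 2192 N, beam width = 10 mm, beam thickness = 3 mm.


ILSS = 3F/(4bh) = 3*2192/(4*10*3) = 54.8 MPa

54.8 MPa


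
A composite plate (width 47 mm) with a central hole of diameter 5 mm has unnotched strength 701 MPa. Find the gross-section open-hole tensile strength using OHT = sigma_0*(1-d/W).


OHT = sigma_0*(1-d/W) = 701*(1-5/47) = 626.4 MPa

626.4 MPa


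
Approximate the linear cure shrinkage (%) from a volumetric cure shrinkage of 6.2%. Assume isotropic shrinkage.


Linear shrinkage ≈ vol_shrink/3 = 6.2/3 = 2.067%

2.067%


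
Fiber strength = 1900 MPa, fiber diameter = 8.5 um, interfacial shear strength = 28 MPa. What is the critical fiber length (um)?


Lc = sigma_f * d / (2 * tau_i) = 1900 * 8.5 / (2 * 28) = 288.4 um

288.4 um


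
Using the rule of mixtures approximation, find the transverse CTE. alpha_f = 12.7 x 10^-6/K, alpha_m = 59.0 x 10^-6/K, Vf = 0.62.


alpha_2 = alpha_f*Vf + alpha_m*(1-Vf) = 12.7*0.62 + 59.0*0.38 = 30.3 x 10^-6/K

30.3 x 10^-6/K


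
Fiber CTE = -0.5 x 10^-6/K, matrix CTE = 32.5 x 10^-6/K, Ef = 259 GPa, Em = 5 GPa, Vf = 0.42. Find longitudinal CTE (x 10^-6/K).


E1 = Ef*Vf + Em*(1-Vf) = 111.68
alpha_1 = (alpha_f*Ef*Vf + alpha_m*Em*(1-Vf))/E1 = 0.36 x 10^-6/K

0.36 x 10^-6/K


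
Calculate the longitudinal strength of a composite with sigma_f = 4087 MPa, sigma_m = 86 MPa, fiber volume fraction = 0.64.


sigma_1 = sigma_f*Vf + sigma_m*(1-Vf) = 4087*0.64 + 86*0.36 = 2646.6 MPa

2646.6 MPa


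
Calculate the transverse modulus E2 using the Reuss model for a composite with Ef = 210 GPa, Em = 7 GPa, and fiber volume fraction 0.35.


1/E2 = Vf/Ef + (1-Vf)/Em = 0.35/210 + 0.65/7
E2 = 10.58 GPa

10.58 GPa


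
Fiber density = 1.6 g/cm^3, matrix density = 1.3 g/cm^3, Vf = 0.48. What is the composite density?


rho_c = rho_f*Vf + rho_m*(1-Vf) = 1.6*0.48 + 1.3*0.52 = 1.444 g/cm^3

1.444 g/cm^3


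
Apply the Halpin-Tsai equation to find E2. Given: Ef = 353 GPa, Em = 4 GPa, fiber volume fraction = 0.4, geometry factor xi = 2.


eta = (Ef/Em - 1)/(Ef/Em + xi) = (88.25 - 1)/(88.25 + 2) = 0.9668
E2 = Em*(1+xi*eta*Vf)/(1-eta*Vf) = 11.57 GPa

11.57 GPa


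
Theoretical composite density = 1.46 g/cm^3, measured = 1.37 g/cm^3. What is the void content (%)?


Void% = (rho_theo - rho_actual)/rho_theo * 100 = (1.46 - 1.37)/1.46 * 100 = 6.16%

6.16%


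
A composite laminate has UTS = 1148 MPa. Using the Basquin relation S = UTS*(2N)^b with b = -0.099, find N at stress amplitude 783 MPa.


N = 0.5 * (S/UTS)^(1/b) = 0.5 * (783/1148)^(1/-0.099) = 23.8538 cycles

23.8538 cycles


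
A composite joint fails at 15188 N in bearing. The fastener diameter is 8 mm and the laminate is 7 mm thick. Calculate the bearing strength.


sigma_br = F/(d*h) = 15188/(8*7) = 271.2 MPa

271.2 MPa


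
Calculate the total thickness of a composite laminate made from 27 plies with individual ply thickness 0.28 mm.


h = n * t_ply = 27 * 0.28 = 7.56 mm

7.56 mm


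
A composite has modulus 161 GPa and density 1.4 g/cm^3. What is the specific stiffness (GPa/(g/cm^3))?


Specific stiffness = E/rho = 161/1.4 = 115.0 GPa/(g/cm^3)

115.0 GPa/(g/cm^3)


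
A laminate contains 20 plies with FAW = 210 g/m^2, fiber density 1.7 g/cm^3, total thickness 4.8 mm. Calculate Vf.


Vf = n * FAW / (rho_f * h * 1000) = 20 * 210 / (1.7 * 4.8 * 1000) = 0.5147

0.5147


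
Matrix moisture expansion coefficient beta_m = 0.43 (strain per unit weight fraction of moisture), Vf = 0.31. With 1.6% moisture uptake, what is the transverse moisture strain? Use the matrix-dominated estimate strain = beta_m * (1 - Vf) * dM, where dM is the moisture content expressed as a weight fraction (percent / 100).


dM = 1.6/100 = 0.016
strain = beta_m * (1-Vf) * dM = 0.43 * 0.69 * 0.016 = 0.0047472

0.0047472


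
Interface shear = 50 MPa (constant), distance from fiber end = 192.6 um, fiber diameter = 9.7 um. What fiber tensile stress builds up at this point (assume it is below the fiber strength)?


Force balance: sigma_f * (pi*d^2/4) = tau * (pi*d) * x  ->  sigma_f = 4 * tau * x / d
sigma_f = 4 * 50 * 192.6 / 9.7 = 3971.1 MPa

3971.1 MPa


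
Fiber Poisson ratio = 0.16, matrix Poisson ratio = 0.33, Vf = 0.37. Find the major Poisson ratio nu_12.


nu_12 = nu_f*Vf + nu_m*(1-Vf) = 0.16*0.37 + 0.33*0.63 = 0.2671

0.2671


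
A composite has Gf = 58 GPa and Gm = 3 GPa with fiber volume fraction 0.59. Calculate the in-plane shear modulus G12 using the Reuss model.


1/G12 = Vf/Gf + (1-Vf)/Gm = 0.59/58 + 0.41/3
G12 = 6.81 GPa

6.81 GPa


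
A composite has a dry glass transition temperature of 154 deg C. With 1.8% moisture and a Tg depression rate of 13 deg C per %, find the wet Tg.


Tg_wet = Tg_dry - k*moisture = 154 - 13*1.8 = 130.6 deg C

130.6 deg C


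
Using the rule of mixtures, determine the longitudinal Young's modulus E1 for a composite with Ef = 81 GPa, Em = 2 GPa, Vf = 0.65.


E1 = Ef*Vf + Em*(1-Vf) = 81*0.65 + 2*0.35 = 53.35 GPa

53.35 GPa


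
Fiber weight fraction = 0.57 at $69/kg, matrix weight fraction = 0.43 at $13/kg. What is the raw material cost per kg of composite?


Cost = cost_f*Wf + cost_m*Wm = 69*0.57 + 13*0.43 = $44.92/kg

$44.92/kg


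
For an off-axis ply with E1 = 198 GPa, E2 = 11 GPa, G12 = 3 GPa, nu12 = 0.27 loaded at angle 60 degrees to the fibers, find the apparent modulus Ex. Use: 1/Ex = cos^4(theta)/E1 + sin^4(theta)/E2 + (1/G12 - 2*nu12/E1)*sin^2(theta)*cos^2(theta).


cos^4(60) = 0.0625, sin^4(60) = 0.5625, sin^2(60)*cos^2(60) = 0.1875
1/G12 - 2*nu12/E1 = 1/3 - 2*0.27/198 = 0.330606 GPa^-1
1/Ex = 0.0625/198 + 0.5625/11 + 0.330606*0.1875 = 0.1134407 GPa^-1
Ex = 8.82 GPa

8.82 GPa


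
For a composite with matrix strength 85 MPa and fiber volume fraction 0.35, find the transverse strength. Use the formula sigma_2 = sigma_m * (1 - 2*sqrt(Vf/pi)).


factor = 1 - 2*sqrt(0.35/pi) = 0.3324
sigma_2 = 85 * 0.3324 = 28.26 MPa

28.26 MPa


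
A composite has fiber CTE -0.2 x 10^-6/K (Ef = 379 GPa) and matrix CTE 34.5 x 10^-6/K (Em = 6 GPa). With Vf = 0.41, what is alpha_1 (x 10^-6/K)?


E1 = Ef*Vf + Em*(1-Vf) = 158.93
alpha_1 = (alpha_f*Ef*Vf + alpha_m*Em*(1-Vf))/E1 = 0.57 x 10^-6/K

0.57 x 10^-6/K


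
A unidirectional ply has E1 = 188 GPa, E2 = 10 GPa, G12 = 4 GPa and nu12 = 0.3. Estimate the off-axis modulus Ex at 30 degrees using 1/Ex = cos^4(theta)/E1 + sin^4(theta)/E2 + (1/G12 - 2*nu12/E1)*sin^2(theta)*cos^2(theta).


cos^4(30) = 0.5625, sin^4(30) = 0.0625, sin^2(30)*cos^2(30) = 0.1875
1/G12 - 2*nu12/E1 = 1/4 - 2*0.3/188 = 0.246809 GPa^-1
1/Ex = 0.5625/188 + 0.0625/10 + 0.246809*0.1875 = 0.0555186 GPa^-1
Ex = 18.01 GPa

18.01 GPa
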